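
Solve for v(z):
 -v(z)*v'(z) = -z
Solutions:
 v(z) = -sqrt(C1 + z^2)
 v(z) = sqrt(C1 + z^2)


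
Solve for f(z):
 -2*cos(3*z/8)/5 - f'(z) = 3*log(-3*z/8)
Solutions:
 f(z) = C1 - 3*z*log(-z) - 3*z*log(3) + 3*z + 9*z*log(2) - 16*sin(3*z/8)/15


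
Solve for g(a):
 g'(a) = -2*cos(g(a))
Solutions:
 g(a) = pi - asin((C1 + exp(4*a))/(C1 - exp(4*a)))
 g(a) = asin((C1 + exp(4*a))/(C1 - exp(4*a)))


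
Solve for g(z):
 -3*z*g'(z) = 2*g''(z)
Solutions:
 g(z) = C1 + C2*erf(sqrt(3)*z/2)


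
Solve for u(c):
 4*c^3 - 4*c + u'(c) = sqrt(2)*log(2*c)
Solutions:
 u(c) = C1 - c^4 + 2*c^2 + sqrt(2)*c*log(c) - sqrt(2)*c + sqrt(2)*c*log(2)


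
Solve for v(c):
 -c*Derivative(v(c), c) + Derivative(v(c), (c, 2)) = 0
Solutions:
 v(c) = C1 + C2*erfi(sqrt(2)*c/2)


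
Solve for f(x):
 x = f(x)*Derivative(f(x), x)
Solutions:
 f(x) = -sqrt(C1 + x^2)
 f(x) = sqrt(C1 + x^2)


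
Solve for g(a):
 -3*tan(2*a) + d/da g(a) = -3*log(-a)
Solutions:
 g(a) = C1 - 3*a*log(-a) + 3*a - 3*log(cos(2*a))/2


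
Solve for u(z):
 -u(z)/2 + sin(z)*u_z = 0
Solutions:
 u(z) = C1*(cos(z) - 1)^(1/4)/(cos(z) + 1)^(1/4)


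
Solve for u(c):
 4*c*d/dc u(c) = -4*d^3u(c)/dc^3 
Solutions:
 u(c) = C1 + Integral(C2*airyai(-c) + C3*airybi(-c), c)


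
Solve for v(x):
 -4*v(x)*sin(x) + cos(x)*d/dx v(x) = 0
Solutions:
 v(x) = C1/cos(x)^4


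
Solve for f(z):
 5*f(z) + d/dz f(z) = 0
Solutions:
 f(z) = C1*exp(-5*z)


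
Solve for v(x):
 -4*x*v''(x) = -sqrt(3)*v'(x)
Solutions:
 v(x) = C1 + C2*x^(sqrt(3)/4 + 1)


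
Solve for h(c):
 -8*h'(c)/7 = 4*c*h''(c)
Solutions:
 h(c) = C1 + C2*c^(5/7)


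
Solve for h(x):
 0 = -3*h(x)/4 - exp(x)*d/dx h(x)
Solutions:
 h(x) = C1*exp(3*exp(-x)/4)


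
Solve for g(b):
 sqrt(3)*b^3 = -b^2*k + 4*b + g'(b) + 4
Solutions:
 g(b) = C1 + sqrt(3)*b^4/4 + b^3*k/3 - 2*b^2 - 4*b


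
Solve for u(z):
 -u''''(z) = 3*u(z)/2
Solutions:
 u(z) = (C1*sin(6^(1/4)*z/2) + C2*cos(6^(1/4)*z/2))*exp(-6^(1/4)*z/2) + (C3*sin(6^(1/4)*z/2) + C4*cos(6^(1/4)*z/2))*exp(6^(1/4)*z/2)


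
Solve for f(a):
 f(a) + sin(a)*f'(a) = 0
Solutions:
 f(a) = C1*sqrt(cos(a) + 1)/sqrt(cos(a) - 1)


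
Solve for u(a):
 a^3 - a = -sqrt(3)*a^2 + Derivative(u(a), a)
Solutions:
 u(a) = C1 + a^4/4 + sqrt(3)*a^3/3 - a^2/2


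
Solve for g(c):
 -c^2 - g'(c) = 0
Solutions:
 g(c) = C1 - c^3/3


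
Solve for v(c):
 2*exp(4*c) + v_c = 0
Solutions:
 v(c) = C1 - exp(4*c)/2


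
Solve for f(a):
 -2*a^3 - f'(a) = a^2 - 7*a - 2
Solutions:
 f(a) = C1 - a^4/2 - a^3/3 + 7*a^2/2 + 2*a


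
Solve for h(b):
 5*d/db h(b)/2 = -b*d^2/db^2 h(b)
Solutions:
 h(b) = C1 + C2/b^(3/2)


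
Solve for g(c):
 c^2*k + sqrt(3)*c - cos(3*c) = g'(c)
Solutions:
 g(c) = C1 + c^3*k/3 + sqrt(3)*c^2/2 - sin(3*c)/3


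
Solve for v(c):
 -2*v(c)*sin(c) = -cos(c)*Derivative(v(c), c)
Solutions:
 v(c) = C1/cos(c)^2


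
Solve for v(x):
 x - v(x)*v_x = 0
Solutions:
 v(x) = -sqrt(C1 + x^2)
 v(x) = sqrt(C1 + x^2)


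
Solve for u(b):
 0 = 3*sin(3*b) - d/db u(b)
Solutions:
 u(b) = C1 - cos(3*b)


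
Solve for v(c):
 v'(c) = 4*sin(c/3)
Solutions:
 v(c) = C1 - 12*cos(c/3)


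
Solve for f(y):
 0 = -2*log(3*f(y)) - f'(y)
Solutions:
 Integral(1/(log(_y) + log(3)), (_y, f(y)))/2 = C1 - y


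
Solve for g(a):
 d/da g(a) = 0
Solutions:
 g(a) = C1


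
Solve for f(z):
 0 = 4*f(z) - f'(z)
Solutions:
 f(z) = C1*exp(4*z)


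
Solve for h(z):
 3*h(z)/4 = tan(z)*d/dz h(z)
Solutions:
 h(z) = C1*sin(z)^(3/4)


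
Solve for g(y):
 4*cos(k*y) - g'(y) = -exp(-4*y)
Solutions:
 g(y) = C1 - exp(-4*y)/4 + 4*sin(k*y)/k


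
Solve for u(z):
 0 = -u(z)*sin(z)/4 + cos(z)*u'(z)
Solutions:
 u(z) = C1/cos(z)^(1/4)


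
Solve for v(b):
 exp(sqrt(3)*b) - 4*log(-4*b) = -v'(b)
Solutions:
 v(b) = C1 + 4*b*log(-b) + 4*b*(-1 + 2*log(2)) - sqrt(3)*exp(sqrt(3)*b)/3


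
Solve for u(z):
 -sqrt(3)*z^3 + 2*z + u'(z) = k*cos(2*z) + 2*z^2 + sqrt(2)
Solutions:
 u(z) = C1 + k*sin(2*z)/2 + sqrt(3)*z^4/4 + 2*z^3/3 - z^2 + sqrt(2)*z


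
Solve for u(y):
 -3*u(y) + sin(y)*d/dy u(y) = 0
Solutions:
 u(y) = C1*(cos(y) - 1)^(3/2)/(cos(y) + 1)^(3/2)


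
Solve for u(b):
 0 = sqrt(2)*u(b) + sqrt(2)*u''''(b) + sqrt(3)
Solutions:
 u(b) = (C1*sin(sqrt(2)*b/2) + C2*cos(sqrt(2)*b/2))*exp(-sqrt(2)*b/2) + (C3*sin(sqrt(2)*b/2) + C4*cos(sqrt(2)*b/2))*exp(sqrt(2)*b/2) - sqrt(6)/2


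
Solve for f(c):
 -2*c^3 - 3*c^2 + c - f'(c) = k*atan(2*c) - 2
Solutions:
 f(c) = C1 - c^4/2 - c^3 + c^2/2 + 2*c - k*(c*atan(2*c) - log(4*c^2 + 1)/4)


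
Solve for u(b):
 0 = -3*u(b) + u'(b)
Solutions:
 u(b) = C1*exp(3*b)


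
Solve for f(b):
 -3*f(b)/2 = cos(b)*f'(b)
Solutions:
 f(b) = C1*(sin(b) - 1)^(3/4)/(sin(b) + 1)^(3/4)


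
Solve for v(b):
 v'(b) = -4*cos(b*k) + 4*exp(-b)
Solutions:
 v(b) = C1 - 4*exp(-b) - 4*sin(b*k)/k


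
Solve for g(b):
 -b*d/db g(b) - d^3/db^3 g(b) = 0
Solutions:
 g(b) = C1 + Integral(C2*airyai(-b) + C3*airybi(-b), b)


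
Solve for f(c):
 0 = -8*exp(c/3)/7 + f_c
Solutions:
 f(c) = C1 + 24*exp(c/3)/7


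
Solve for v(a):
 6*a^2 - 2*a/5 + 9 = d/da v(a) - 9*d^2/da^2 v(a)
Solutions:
 v(a) = C1 + C2*exp(a/9) + 2*a^3 + 269*a^2/5 + 4887*a/5


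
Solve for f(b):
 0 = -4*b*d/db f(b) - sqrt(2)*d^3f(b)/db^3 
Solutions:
 f(b) = C1 + Integral(C2*airyai(-sqrt(2)*b) + C3*airybi(-sqrt(2)*b), b)


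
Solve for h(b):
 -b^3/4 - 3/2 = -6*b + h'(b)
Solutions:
 h(b) = C1 - b^4/16 + 3*b^2 - 3*b/2


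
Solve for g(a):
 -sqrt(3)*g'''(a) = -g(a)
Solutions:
 g(a) = C3*exp(3^(5/6)*a/3) + (C1*sin(3^(1/3)*a/2) + C2*cos(3^(1/3)*a/2))*exp(-3^(5/6)*a/6)


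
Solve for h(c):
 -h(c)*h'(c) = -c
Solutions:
 h(c) = -sqrt(C1 + c^2)
 h(c) = sqrt(C1 + c^2)


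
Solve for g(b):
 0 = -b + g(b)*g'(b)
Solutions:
 g(b) = -sqrt(C1 + b^2)
 g(b) = sqrt(C1 + b^2)


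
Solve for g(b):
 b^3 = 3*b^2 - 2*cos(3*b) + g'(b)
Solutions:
 g(b) = C1 + b^4/4 - b^3 + 2*sin(3*b)/3


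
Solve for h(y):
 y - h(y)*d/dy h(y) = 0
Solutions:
 h(y) = -sqrt(C1 + y^2)
 h(y) = sqrt(C1 + y^2)


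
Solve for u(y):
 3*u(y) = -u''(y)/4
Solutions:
 u(y) = C1*sin(2*sqrt(3)*y) + C2*cos(2*sqrt(3)*y)


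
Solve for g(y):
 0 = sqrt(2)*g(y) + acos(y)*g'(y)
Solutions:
 g(y) = C1*exp(-sqrt(2)*Integral(1/acos(y), y))


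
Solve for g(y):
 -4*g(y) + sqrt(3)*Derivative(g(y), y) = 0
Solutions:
 g(y) = C1*exp(4*sqrt(3)*y/3)


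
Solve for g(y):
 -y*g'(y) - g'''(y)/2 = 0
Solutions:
 g(y) = C1 + Integral(C2*airyai(-2^(1/3)*y) + C3*airybi(-2^(1/3)*y), y)


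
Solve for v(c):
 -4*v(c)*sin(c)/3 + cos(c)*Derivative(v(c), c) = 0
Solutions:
 v(c) = C1/cos(c)^(4/3)


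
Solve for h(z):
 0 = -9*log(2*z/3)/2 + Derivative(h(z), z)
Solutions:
 h(z) = C1 + 9*z*log(z)/2 - 9*z*log(3)/2 - 9*z/2 + 9*z*log(2)/2


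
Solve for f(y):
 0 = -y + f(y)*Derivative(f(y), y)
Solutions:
 f(y) = -sqrt(C1 + y^2)
 f(y) = sqrt(C1 + y^2)


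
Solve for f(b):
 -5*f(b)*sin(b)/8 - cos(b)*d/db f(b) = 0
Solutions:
 f(b) = C1*cos(b)^(5/8)


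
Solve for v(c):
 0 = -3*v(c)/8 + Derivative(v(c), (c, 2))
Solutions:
 v(c) = C1*exp(-sqrt(6)*c/4) + C2*exp(sqrt(6)*c/4)


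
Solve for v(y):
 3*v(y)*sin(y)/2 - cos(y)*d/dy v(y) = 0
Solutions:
 v(y) = C1/cos(y)^(3/2)


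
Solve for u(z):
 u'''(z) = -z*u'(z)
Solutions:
 u(z) = C1 + Integral(C2*airyai(-z) + C3*airybi(-z), z)


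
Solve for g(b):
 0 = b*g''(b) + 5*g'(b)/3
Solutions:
 g(b) = C1 + C2/b^(2/3)


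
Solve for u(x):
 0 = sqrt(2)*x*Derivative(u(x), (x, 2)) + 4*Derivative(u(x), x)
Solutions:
 u(x) = C1 + C2*x^(1 - 2*sqrt(2))


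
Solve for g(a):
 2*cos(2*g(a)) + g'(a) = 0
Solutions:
 g(a) = -asin((C1 + exp(8*a))/(C1 - exp(8*a)))/2 + pi/2
 g(a) = asin((C1 + exp(8*a))/(C1 - exp(8*a)))/2


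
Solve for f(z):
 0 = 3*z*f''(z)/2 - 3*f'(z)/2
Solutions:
 f(z) = C1 + C2*z^2


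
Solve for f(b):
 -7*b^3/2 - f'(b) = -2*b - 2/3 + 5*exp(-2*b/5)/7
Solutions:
 f(b) = C1 - 7*b^4/8 + b^2 + 2*b/3 + 25*exp(-2*b/5)/14


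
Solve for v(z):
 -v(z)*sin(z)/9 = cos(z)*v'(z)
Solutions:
 v(z) = C1*cos(z)^(1/9)


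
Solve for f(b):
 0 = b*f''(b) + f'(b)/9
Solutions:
 f(b) = C1 + C2*b^(8/9)


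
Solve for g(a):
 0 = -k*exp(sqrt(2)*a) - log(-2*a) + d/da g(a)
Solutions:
 g(a) = C1 + a*log(-a) + a*(-1 + log(2)) + sqrt(2)*k*exp(sqrt(2)*a)/2


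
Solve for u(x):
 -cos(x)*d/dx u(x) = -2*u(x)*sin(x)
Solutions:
 u(x) = C1/cos(x)^2


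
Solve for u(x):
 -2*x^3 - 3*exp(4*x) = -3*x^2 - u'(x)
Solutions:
 u(x) = C1 + x^4/2 - x^3 + 3*exp(4*x)/4


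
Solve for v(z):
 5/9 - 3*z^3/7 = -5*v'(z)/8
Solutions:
 v(z) = C1 + 6*z^4/35 - 8*z/9


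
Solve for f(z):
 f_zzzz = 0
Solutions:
 f(z) = C1 + C2*z + C3*z^2 + C4*z^3


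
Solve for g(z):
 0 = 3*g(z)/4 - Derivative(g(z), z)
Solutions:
 g(z) = C1*exp(3*z/4)


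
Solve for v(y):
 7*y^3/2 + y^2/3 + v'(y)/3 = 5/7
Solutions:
 v(y) = C1 - 21*y^4/8 - y^3/3 + 15*y/7


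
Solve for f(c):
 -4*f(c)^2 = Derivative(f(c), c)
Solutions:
 f(c) = 1/(C1 + 4*c)


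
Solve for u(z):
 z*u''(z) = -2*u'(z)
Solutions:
 u(z) = C1 + C2/z


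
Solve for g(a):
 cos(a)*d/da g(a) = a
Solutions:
 g(a) = C1 + Integral(a/cos(a), a)


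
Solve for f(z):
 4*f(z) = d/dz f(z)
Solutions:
 f(z) = C1*exp(4*z)


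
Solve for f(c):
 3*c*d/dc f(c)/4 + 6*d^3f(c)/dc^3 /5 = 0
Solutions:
 f(c) = C1 + Integral(C2*airyai(-5^(1/3)*c/2) + C3*airybi(-5^(1/3)*c/2), c)


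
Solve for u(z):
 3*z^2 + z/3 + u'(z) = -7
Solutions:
 u(z) = C1 - z^3 - z^2/6 - 7*z


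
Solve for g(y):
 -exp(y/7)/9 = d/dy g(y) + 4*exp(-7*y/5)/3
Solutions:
 g(y) = C1 - 7*exp(y/7)/9 + 20*exp(-7*y/5)/21


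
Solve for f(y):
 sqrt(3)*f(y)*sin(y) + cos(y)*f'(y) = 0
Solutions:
 f(y) = C1*cos(y)^(sqrt(3))


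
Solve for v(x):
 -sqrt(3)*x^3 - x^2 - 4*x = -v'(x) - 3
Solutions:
 v(x) = C1 + sqrt(3)*x^4/4 + x^3/3 + 2*x^2 - 3*x


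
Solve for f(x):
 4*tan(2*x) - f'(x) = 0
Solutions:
 f(x) = C1 - 2*log(cos(2*x))


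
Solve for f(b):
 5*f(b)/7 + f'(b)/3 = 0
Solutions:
 f(b) = C1*exp(-15*b/7)


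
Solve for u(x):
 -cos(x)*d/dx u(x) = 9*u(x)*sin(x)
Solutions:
 u(x) = C1*cos(x)^9


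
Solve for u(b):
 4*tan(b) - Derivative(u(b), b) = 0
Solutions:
 u(b) = C1 - 4*log(cos(b))


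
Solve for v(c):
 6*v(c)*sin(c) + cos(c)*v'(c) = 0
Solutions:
 v(c) = C1*cos(c)^6


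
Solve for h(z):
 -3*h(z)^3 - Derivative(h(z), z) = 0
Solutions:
 h(z) = -sqrt(2)*sqrt(-1/(C1 - 3*z))/2
 h(z) = sqrt(2)*sqrt(-1/(C1 - 3*z))/2


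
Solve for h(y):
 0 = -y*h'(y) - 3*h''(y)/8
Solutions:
 h(y) = C1 + C2*erf(2*sqrt(3)*y/3)


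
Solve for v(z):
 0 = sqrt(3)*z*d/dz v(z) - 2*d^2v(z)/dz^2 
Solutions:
 v(z) = C1 + C2*erfi(3^(1/4)*z/2)


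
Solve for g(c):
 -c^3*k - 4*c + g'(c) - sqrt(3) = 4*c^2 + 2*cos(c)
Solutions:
 g(c) = C1 + c^4*k/4 + 4*c^3/3 + 2*c^2 + sqrt(3)*c + 2*sin(c)


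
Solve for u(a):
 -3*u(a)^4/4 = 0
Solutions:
 u(a) = 0


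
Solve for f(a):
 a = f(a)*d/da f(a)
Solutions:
 f(a) = -sqrt(C1 + a^2)
 f(a) = sqrt(C1 + a^2)


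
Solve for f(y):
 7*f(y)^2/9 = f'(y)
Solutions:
 f(y) = -9/(C1 + 7*y)


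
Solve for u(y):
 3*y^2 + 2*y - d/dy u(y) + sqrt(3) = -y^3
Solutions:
 u(y) = C1 + y^4/4 + y^3 + y^2 + sqrt(3)*y


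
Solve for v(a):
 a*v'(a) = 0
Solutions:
 v(a) = C1


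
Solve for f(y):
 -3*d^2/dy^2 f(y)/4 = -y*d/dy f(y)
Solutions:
 f(y) = C1 + C2*erfi(sqrt(6)*y/3)


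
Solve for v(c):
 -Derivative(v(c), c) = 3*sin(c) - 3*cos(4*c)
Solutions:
 v(c) = C1 + 3*sin(4*c)/4 + 3*cos(c)


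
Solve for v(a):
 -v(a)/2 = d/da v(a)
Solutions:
 v(a) = C1*exp(-a/2)


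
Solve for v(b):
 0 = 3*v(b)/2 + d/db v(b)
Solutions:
 v(b) = C1*exp(-3*b/2)


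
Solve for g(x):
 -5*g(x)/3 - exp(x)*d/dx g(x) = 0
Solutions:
 g(x) = C1*exp(5*exp(-x)/3)


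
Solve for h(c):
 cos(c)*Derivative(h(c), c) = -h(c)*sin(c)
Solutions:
 h(c) = C1*cos(c)


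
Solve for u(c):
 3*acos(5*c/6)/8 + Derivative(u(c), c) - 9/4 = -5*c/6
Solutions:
 u(c) = C1 - 5*c^2/12 - 3*c*acos(5*c/6)/8 + 9*c/4 + 3*sqrt(36 - 25*c^2)/40


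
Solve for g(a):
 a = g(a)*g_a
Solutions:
 g(a) = -sqrt(C1 + a^2)
 g(a) = sqrt(C1 + a^2)


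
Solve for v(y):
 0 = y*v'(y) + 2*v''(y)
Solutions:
 v(y) = C1 + C2*erf(y/2)


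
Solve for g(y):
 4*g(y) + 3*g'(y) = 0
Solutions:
 g(y) = C1*exp(-4*y/3)


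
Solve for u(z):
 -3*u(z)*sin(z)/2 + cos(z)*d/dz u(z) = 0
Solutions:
 u(z) = C1/cos(z)^(3/2)


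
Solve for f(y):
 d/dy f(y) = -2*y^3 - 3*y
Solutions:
 f(y) = C1 - y^4/2 - 3*y^2/2


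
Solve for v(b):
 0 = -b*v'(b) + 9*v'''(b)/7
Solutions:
 v(b) = C1 + Integral(C2*airyai(21^(1/3)*b/3) + C3*airybi(21^(1/3)*b/3), b)


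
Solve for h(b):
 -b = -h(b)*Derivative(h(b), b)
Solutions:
 h(b) = -sqrt(C1 + b^2)
 h(b) = sqrt(C1 + b^2)


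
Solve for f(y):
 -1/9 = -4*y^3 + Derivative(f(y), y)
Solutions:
 f(y) = C1 + y^4 - y/9


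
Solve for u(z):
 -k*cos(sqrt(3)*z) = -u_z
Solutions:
 u(z) = C1 + sqrt(3)*k*sin(sqrt(3)*z)/3


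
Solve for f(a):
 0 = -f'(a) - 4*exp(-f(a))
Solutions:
 f(a) = log(C1 - 4*a)


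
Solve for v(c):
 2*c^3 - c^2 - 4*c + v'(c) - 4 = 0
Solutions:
 v(c) = C1 - c^4/2 + c^3/3 + 2*c^2 + 4*c


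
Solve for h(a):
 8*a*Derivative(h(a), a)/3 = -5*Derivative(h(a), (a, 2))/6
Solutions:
 h(a) = C1 + C2*erf(2*sqrt(10)*a/5)


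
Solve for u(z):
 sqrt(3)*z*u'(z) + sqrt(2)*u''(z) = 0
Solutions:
 u(z) = C1 + C2*erf(6^(1/4)*z/2)


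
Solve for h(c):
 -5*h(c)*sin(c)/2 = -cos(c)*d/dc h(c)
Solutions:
 h(c) = C1/cos(c)^(5/2)


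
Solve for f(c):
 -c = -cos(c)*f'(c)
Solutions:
 f(c) = C1 + Integral(c/cos(c), c)


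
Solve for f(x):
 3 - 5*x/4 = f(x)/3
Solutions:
 f(x) = 9 - 15*x/4


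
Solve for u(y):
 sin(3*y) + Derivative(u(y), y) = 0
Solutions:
 u(y) = C1 + cos(3*y)/3


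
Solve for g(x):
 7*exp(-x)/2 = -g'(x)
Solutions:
 g(x) = C1 + 7*exp(-x)/2


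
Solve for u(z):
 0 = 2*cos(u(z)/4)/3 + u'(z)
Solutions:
 2*z/3 - 2*log(sin(u(z)/4) - 1) + 2*log(sin(u(z)/4) + 1) = C1


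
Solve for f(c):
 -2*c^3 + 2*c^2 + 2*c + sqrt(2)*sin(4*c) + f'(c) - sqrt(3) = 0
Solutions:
 f(c) = C1 + c^4/2 - 2*c^3/3 - c^2 + sqrt(3)*c + sqrt(2)*cos(4*c)/4


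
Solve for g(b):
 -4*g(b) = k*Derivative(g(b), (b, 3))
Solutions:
 g(b) = C1*exp(2^(2/3)*b*(-1/k)^(1/3)) + C2*exp(2^(2/3)*b*(-1/k)^(1/3)*(-1 + sqrt(3)*I)/2) + C3*exp(-2^(2/3)*b*(-1/k)^(1/3)*(1 + sqrt(3)*I)/2)


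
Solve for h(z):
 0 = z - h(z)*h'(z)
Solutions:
 h(z) = -sqrt(C1 + z^2)
 h(z) = sqrt(C1 + z^2)


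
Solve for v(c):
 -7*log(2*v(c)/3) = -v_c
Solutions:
 -Integral(1/(log(_y) - log(3) + log(2)), (_y, v(c)))/7 = C1 - c


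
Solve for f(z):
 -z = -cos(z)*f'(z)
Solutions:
 f(z) = C1 + Integral(z/cos(z), z)


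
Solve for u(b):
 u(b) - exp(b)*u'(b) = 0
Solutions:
 u(b) = C1*exp(-exp(-b))


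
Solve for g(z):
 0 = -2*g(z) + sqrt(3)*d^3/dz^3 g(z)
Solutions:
 g(z) = C3*exp(2^(1/3)*3^(5/6)*z/3) + (C1*sin(6^(1/3)*z/2) + C2*cos(6^(1/3)*z/2))*exp(-2^(1/3)*3^(5/6)*z/6)


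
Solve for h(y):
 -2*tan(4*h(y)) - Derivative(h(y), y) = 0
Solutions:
 h(y) = -asin(C1*exp(-8*y))/4 + pi/4
 h(y) = asin(C1*exp(-8*y))/4


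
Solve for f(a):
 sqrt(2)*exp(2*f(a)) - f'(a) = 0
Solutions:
 f(a) = log(-sqrt(-1/(C1 + sqrt(2)*a))) - log(2)/2
 f(a) = log(-1/(C1 + sqrt(2)*a))/2 - log(2)/2


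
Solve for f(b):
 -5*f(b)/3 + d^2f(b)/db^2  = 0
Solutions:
 f(b) = C1*exp(-sqrt(15)*b/3) + C2*exp(sqrt(15)*b/3)


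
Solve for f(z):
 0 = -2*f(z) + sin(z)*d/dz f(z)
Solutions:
 f(z) = C1*(cos(z) - 1)/(cos(z) + 1)


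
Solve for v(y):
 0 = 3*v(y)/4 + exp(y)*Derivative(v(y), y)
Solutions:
 v(y) = C1*exp(3*exp(-y)/4)


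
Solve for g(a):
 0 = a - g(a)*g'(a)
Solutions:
 g(a) = -sqrt(C1 + a^2)
 g(a) = sqrt(C1 + a^2)


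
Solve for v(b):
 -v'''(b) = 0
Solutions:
 v(b) = C1 + C2*b + C3*b^2


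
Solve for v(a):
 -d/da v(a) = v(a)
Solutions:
 v(a) = C1*exp(-a)


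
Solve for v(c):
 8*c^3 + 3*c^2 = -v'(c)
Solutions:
 v(c) = C1 - 2*c^4 - c^3


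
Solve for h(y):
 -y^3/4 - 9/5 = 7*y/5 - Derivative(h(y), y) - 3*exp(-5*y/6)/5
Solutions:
 h(y) = C1 + y^4/16 + 7*y^2/10 + 9*y/5 + 18*exp(-5*y/6)/25


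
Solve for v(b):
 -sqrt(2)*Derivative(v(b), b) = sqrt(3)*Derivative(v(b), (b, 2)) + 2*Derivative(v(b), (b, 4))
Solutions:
 v(b) = C1 + C2*exp(sqrt(2)*b*(-3^(5/6)/(3 + sqrt(sqrt(3) + 9))^(1/3) + 3^(2/3)*(3 + sqrt(sqrt(3) + 9))^(1/3))/12)*sin(sqrt(2)*b*(3^(1/3)/(3 + sqrt(sqrt(3) + 9))^(1/3) + 3^(1/6)*(3 + sqrt(sqrt(3) + 9))^(1/3))/4) + C3*exp(sqrt(2)*b*(-3^(5/6)/(3 + sqrt(sqrt(3) + 9))^(1/3) + 3^(2/3)*(3 + sqrt(sqrt(3) + 9))^(1/3))/12)*cos(sqrt(2)*b*(3^(1/3)/(3 + sqrt(sqrt(3) + 9))^(1/3) + 3^(1/6)*(3 + sqrt(sqrt(3) + 9))^(1/3))/4) + C4*exp(-sqrt(2)*b*(-3^(5/6)/(3 + sqrt(sqrt(3) + 9))^(1/3) + 3^(2/3)*(3 + sqrt(sqrt(3) + 9))^(1/3))/6)


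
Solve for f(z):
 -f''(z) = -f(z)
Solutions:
 f(z) = C1*exp(-z) + C2*exp(z)


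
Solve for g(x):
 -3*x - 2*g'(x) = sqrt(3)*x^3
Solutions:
 g(x) = C1 - sqrt(3)*x^4/8 - 3*x^2/4


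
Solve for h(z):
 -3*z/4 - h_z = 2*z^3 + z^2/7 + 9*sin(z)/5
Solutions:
 h(z) = C1 - z^4/2 - z^3/21 - 3*z^2/8 + 9*cos(z)/5


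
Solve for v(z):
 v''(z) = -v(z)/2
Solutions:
 v(z) = C1*sin(sqrt(2)*z/2) + C2*cos(sqrt(2)*z/2)


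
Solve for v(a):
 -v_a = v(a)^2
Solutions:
 v(a) = 1/(C1 + a)


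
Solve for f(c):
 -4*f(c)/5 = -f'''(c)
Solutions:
 f(c) = C3*exp(10^(2/3)*c/5) + (C1*sin(10^(2/3)*sqrt(3)*c/10) + C2*cos(10^(2/3)*sqrt(3)*c/10))*exp(-10^(2/3)*c/10)


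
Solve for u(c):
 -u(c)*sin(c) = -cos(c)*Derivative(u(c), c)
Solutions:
 u(c) = C1/cos(c)


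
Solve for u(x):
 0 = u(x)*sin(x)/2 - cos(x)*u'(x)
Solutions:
 u(x) = C1/sqrt(cos(x))


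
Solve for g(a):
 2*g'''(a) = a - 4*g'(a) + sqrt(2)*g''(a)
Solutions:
 g(a) = C1 + a^2/8 + sqrt(2)*a/16 + (C2*sin(sqrt(30)*a/4) + C3*cos(sqrt(30)*a/4))*exp(sqrt(2)*a/4)


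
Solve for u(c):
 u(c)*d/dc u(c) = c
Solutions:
 u(c) = -sqrt(C1 + c^2)
 u(c) = sqrt(C1 + c^2)


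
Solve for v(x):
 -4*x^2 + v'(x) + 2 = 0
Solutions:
 v(x) = C1 + 4*x^3/3 - 2*x


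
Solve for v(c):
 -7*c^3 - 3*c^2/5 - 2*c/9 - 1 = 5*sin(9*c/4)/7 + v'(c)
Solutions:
 v(c) = C1 - 7*c^4/4 - c^3/5 - c^2/9 - c + 20*cos(9*c/4)/63


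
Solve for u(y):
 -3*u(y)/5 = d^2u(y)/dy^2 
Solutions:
 u(y) = C1*sin(sqrt(15)*y/5) + C2*cos(sqrt(15)*y/5)


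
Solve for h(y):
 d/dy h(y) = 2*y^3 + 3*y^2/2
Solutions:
 h(y) = C1 + y^4/2 + y^3/2


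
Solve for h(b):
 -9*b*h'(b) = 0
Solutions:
 h(b) = C1


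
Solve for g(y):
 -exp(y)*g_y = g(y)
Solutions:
 g(y) = C1*exp(exp(-y))


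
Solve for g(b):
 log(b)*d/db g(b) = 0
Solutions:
 g(b) = C1


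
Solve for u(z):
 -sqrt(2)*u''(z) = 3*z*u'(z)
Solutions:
 u(z) = C1 + C2*erf(2^(1/4)*sqrt(3)*z/2)


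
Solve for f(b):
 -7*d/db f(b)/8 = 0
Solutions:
 f(b) = C1


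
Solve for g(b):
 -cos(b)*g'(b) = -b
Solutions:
 g(b) = C1 + Integral(b/cos(b), b)


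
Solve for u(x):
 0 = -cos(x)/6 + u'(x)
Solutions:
 u(x) = C1 + sin(x)/6


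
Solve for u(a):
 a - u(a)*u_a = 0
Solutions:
 u(a) = -sqrt(C1 + a^2)
 u(a) = sqrt(C1 + a^2)


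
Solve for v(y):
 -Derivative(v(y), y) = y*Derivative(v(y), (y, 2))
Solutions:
 v(y) = C1 + C2*log(y)


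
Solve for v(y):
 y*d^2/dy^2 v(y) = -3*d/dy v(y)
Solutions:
 v(y) = C1 + C2/y^2


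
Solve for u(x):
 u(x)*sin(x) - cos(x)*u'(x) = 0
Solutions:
 u(x) = C1/cos(x)


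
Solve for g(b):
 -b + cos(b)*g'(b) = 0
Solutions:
 g(b) = C1 + Integral(b/cos(b), b)


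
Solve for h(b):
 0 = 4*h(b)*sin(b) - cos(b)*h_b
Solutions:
 h(b) = C1/cos(b)^4


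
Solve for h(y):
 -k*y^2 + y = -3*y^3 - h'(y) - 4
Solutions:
 h(y) = C1 + k*y^3/3 - 3*y^4/4 - y^2/2 - 4*y


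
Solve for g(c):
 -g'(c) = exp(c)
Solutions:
 g(c) = C1 - exp(c)


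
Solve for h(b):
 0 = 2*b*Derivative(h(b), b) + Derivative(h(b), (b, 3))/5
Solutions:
 h(b) = C1 + Integral(C2*airyai(-10^(1/3)*b) + C3*airybi(-10^(1/3)*b), b)


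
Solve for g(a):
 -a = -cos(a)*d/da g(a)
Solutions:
 g(a) = C1 + Integral(a/cos(a), a)


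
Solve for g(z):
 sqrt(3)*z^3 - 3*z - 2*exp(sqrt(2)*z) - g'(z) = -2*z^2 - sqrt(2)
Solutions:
 g(z) = C1 + sqrt(3)*z^4/4 + 2*z^3/3 - 3*z^2/2 + sqrt(2)*z - sqrt(2)*exp(sqrt(2)*z)


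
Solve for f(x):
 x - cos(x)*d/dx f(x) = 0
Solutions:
 f(x) = C1 + Integral(x/cos(x), x)


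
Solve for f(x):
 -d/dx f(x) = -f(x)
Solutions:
 f(x) = C1*exp(x)


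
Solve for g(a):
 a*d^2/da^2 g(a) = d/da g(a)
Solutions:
 g(a) = C1 + C2*a^2


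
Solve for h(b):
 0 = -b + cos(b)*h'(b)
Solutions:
 h(b) = C1 + Integral(b/cos(b), b)


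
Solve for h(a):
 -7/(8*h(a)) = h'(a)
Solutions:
 h(a) = -sqrt(C1 - 7*a)/2
 h(a) = sqrt(C1 - 7*a)/2


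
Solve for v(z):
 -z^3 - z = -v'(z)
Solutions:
 v(z) = C1 + z^4/4 + z^2/2


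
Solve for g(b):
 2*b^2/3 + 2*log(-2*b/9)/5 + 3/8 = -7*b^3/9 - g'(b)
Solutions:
 g(b) = C1 - 7*b^4/36 - 2*b^3/9 - 2*b*log(-b)/5 + b*(-16*log(2) + 1 + 32*log(3))/40


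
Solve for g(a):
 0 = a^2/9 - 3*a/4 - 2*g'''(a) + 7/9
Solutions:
 g(a) = C1 + C2*a + C3*a^2 + a^5/1080 - a^4/64 + 7*a^3/108


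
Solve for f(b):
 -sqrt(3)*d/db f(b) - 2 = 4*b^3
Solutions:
 f(b) = C1 - sqrt(3)*b^4/3 - 2*sqrt(3)*b/3


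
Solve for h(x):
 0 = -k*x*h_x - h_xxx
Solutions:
 h(x) = C1 + Integral(C2*airyai(x*(-k)^(1/3)) + C3*airybi(x*(-k)^(1/3)), x)


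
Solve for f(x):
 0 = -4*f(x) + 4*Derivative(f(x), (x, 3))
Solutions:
 f(x) = C3*exp(x) + (C1*sin(sqrt(3)*x/2) + C2*cos(sqrt(3)*x/2))*exp(-x/2)


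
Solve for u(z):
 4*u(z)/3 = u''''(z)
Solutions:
 u(z) = C1*exp(-sqrt(2)*3^(3/4)*z/3) + C2*exp(sqrt(2)*3^(3/4)*z/3) + C3*sin(sqrt(2)*3^(3/4)*z/3) + C4*cos(sqrt(2)*3^(3/4)*z/3)


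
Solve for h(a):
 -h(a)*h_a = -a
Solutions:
 h(a) = -sqrt(C1 + a^2)
 h(a) = sqrt(C1 + a^2)


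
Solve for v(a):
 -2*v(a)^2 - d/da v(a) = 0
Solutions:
 v(a) = 1/(C1 + 2*a)


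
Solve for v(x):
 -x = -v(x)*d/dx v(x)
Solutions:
 v(x) = -sqrt(C1 + x^2)
 v(x) = sqrt(C1 + x^2)


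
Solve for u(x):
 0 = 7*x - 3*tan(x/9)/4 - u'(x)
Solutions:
 u(x) = C1 + 7*x^2/2 + 27*log(cos(x/9))/4


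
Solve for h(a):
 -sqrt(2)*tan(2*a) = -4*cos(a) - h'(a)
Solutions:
 h(a) = C1 - sqrt(2)*log(cos(2*a))/2 - 4*sin(a)


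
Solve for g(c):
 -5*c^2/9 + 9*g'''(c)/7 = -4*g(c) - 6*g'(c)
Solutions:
 g(c) = C1*exp(-14^(1/3)*c*(-(3 + sqrt(23))^(1/3) + 14^(1/3)/(3 + sqrt(23))^(1/3))/6)*sin(14^(1/3)*sqrt(3)*c*(14^(1/3)/(3 + sqrt(23))^(1/3) + (3 + sqrt(23))^(1/3))/6) + C2*exp(-14^(1/3)*c*(-(3 + sqrt(23))^(1/3) + 14^(1/3)/(3 + sqrt(23))^(1/3))/6)*cos(14^(1/3)*sqrt(3)*c*(14^(1/3)/(3 + sqrt(23))^(1/3) + (3 + sqrt(23))^(1/3))/6) + C3*exp(14^(1/3)*c*(-(3 + sqrt(23))^(1/3) + 14^(1/3)/(3 + sqrt(23))^(1/3))/3) + 5*c^2/36 - 5*c/12 + 5/8


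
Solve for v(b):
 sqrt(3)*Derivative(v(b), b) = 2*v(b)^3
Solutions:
 v(b) = -sqrt(6)*sqrt(-1/(C1 + 2*sqrt(3)*b))/2
 v(b) = sqrt(6)*sqrt(-1/(C1 + 2*sqrt(3)*b))/2


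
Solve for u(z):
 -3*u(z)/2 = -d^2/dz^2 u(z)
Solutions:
 u(z) = C1*exp(-sqrt(6)*z/2) + C2*exp(sqrt(6)*z/2)


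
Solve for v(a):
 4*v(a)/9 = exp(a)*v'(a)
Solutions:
 v(a) = C1*exp(-4*exp(-a)/9)


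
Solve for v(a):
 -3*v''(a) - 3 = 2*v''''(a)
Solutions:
 v(a) = C1 + C2*a + C3*sin(sqrt(6)*a/2) + C4*cos(sqrt(6)*a/2) - a^2/2


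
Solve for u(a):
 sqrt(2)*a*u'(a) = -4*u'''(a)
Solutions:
 u(a) = C1 + Integral(C2*airyai(-sqrt(2)*a/2) + C3*airybi(-sqrt(2)*a/2), a)


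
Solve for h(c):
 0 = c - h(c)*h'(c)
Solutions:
 h(c) = -sqrt(C1 + c^2)
 h(c) = sqrt(C1 + c^2)


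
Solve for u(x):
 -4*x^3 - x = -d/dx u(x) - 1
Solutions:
 u(x) = C1 + x^4 + x^2/2 - x


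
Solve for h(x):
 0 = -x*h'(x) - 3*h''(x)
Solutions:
 h(x) = C1 + C2*erf(sqrt(6)*x/6)


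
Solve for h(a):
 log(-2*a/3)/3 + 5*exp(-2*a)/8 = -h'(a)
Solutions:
 h(a) = C1 - a*log(-a)/3 + a*(-log(2) + 1 + log(3))/3 + 5*exp(-2*a)/16


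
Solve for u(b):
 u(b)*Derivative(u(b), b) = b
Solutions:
 u(b) = -sqrt(C1 + b^2)
 u(b) = sqrt(C1 + b^2)


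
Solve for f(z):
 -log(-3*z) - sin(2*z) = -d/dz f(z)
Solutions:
 f(z) = C1 + z*log(-z) - z + z*log(3) - cos(2*z)/2


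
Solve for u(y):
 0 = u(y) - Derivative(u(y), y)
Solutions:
 u(y) = C1*exp(y)


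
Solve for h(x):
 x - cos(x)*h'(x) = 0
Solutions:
 h(x) = C1 + Integral(x/cos(x), x)


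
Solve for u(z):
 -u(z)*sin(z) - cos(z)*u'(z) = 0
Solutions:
 u(z) = C1*cos(z)


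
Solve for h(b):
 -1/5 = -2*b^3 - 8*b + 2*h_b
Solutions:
 h(b) = C1 + b^4/4 + 2*b^2 - b/10


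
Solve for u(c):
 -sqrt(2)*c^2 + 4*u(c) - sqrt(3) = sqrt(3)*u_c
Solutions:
 u(c) = C1*exp(4*sqrt(3)*c/3) + sqrt(2)*c^2/4 + sqrt(6)*c/8 + 3*sqrt(2)/32 + sqrt(3)/4


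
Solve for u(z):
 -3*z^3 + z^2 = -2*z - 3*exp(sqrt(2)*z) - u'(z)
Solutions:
 u(z) = C1 + 3*z^4/4 - z^3/3 - z^2 - 3*sqrt(2)*exp(sqrt(2)*z)/2


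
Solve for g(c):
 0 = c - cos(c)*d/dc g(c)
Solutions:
 g(c) = C1 + Integral(c/cos(c), c)


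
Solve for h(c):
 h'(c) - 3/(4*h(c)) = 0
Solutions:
 h(c) = -sqrt(C1 + 6*c)/2
 h(c) = sqrt(C1 + 6*c)/2


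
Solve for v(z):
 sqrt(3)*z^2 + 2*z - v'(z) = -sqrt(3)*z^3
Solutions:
 v(z) = C1 + sqrt(3)*z^4/4 + sqrt(3)*z^3/3 + z^2


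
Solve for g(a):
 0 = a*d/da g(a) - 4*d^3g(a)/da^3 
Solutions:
 g(a) = C1 + Integral(C2*airyai(2^(1/3)*a/2) + C3*airybi(2^(1/3)*a/2), a)


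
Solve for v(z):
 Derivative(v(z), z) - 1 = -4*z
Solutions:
 v(z) = C1 - 2*z^2 + z


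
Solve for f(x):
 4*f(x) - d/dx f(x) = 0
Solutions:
 f(x) = C1*exp(4*x)


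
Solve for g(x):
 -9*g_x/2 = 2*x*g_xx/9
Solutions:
 g(x) = C1 + C2/x^(77/4)


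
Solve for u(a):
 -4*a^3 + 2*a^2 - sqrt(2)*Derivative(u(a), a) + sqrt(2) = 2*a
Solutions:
 u(a) = C1 - sqrt(2)*a^4/2 + sqrt(2)*a^3/3 - sqrt(2)*a^2/2 + a


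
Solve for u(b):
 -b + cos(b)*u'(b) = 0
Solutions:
 u(b) = C1 + Integral(b/cos(b), b)


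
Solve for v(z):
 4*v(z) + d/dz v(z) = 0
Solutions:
 v(z) = C1*exp(-4*z)


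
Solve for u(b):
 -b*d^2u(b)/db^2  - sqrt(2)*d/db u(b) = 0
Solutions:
 u(b) = C1 + C2*b^(1 - sqrt(2))


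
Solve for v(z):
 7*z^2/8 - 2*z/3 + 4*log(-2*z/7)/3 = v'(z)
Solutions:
 v(z) = C1 + 7*z^3/24 - z^2/3 + 4*z*log(-z)/3 + 4*z*(-log(7) - 1 + log(2))/3


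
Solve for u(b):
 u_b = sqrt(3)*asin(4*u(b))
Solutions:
 Integral(1/asin(4*_y), (_y, u(b))) = C1 + sqrt(3)*b


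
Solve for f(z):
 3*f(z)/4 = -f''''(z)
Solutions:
 f(z) = (C1*sin(3^(1/4)*z/2) + C2*cos(3^(1/4)*z/2))*exp(-3^(1/4)*z/2) + (C3*sin(3^(1/4)*z/2) + C4*cos(3^(1/4)*z/2))*exp(3^(1/4)*z/2)


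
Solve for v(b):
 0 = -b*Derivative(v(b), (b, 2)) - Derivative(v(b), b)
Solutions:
 v(b) = C1 + C2*log(b)


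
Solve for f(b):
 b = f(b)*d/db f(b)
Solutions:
 f(b) = -sqrt(C1 + b^2)
 f(b) = sqrt(C1 + b^2)


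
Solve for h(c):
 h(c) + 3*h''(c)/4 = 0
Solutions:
 h(c) = C1*sin(2*sqrt(3)*c/3) + C2*cos(2*sqrt(3)*c/3)


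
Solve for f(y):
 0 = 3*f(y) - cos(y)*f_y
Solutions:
 f(y) = C1*(sin(y) + 1)^(3/2)/(sin(y) - 1)^(3/2)


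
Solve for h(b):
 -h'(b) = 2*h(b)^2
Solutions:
 h(b) = 1/(C1 + 2*b)


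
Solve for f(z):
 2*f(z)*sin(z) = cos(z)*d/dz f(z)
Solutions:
 f(z) = C1/cos(z)^2


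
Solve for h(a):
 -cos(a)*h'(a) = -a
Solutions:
 h(a) = C1 + Integral(a/cos(a), a)


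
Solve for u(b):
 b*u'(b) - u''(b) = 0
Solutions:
 u(b) = C1 + C2*erfi(sqrt(2)*b/2)


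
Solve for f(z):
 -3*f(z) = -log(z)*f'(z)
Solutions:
 f(z) = C1*exp(3*li(z))


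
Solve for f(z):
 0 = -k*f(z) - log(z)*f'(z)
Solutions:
 f(z) = C1*exp(-k*li(z))


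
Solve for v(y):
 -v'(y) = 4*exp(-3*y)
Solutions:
 v(y) = C1 + 4*exp(-3*y)/3


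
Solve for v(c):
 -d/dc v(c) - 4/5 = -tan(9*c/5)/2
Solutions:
 v(c) = C1 - 4*c/5 - 5*log(cos(9*c/5))/18


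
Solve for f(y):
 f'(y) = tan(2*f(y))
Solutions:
 f(y) = -asin(C1*exp(2*y))/2 + pi/2
 f(y) = asin(C1*exp(2*y))/2


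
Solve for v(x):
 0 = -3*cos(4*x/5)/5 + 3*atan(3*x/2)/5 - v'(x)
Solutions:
 v(x) = C1 + 3*x*atan(3*x/2)/5 - log(9*x^2 + 4)/5 - 3*sin(4*x/5)/4


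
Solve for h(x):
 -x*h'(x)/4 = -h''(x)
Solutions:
 h(x) = C1 + C2*erfi(sqrt(2)*x/4)


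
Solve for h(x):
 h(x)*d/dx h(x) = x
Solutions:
 h(x) = -sqrt(C1 + x^2)
 h(x) = sqrt(C1 + x^2)


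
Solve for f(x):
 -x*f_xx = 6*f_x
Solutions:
 f(x) = C1 + C2/x^5


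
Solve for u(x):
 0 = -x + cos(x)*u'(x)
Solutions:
 u(x) = C1 + Integral(x/cos(x), x)


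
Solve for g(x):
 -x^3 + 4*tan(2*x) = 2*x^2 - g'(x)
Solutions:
 g(x) = C1 + x^4/4 + 2*x^3/3 + 2*log(cos(2*x))


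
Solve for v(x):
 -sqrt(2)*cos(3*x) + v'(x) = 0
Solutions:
 v(x) = C1 + sqrt(2)*sin(3*x)/3


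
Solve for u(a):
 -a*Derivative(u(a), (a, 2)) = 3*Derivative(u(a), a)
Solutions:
 u(a) = C1 + C2/a^2


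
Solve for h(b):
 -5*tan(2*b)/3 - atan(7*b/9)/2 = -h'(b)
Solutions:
 h(b) = C1 + b*atan(7*b/9)/2 - 9*log(49*b^2 + 81)/28 - 5*log(cos(2*b))/6


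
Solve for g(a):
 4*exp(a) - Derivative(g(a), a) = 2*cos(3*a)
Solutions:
 g(a) = C1 + 4*exp(a) - 2*sin(3*a)/3


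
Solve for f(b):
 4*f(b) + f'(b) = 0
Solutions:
 f(b) = C1*exp(-4*b)


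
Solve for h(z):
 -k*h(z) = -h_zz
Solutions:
 h(z) = C1*exp(-sqrt(k)*z) + C2*exp(sqrt(k)*z)


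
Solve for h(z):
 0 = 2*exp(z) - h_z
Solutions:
 h(z) = C1 + 2*exp(z)


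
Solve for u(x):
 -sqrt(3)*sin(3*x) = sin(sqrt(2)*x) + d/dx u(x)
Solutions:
 u(x) = C1 + sqrt(3)*cos(3*x)/3 + sqrt(2)*cos(sqrt(2)*x)/2


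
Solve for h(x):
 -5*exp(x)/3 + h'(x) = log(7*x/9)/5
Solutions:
 h(x) = C1 + x*log(x)/5 + x*(-2*log(3) - 1 + log(7))/5 + 5*exp(x)/3


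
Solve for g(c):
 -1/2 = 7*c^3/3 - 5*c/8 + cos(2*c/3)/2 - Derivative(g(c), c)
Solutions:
 g(c) = C1 + 7*c^4/12 - 5*c^2/16 + c/2 + 3*sin(2*c/3)/4


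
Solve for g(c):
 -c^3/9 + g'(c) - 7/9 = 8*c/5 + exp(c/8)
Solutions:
 g(c) = C1 + c^4/36 + 4*c^2/5 + 7*c/9 + 8*exp(c/8)


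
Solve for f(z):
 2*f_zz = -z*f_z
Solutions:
 f(z) = C1 + C2*erf(z/2)


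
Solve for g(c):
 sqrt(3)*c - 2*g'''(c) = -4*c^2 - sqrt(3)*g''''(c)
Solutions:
 g(c) = C1 + C2*c + C3*c^2 + C4*exp(2*sqrt(3)*c/3) + c^5/30 + 5*sqrt(3)*c^4/48 + 5*c^3/8


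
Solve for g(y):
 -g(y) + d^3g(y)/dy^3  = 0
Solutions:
 g(y) = C3*exp(y) + (C1*sin(sqrt(3)*y/2) + C2*cos(sqrt(3)*y/2))*exp(-y/2)


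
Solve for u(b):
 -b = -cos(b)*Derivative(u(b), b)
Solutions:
 u(b) = C1 + Integral(b/cos(b), b)


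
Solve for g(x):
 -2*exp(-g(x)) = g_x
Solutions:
 g(x) = log(C1 - 2*x)


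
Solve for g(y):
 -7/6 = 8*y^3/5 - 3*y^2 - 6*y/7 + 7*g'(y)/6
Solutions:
 g(y) = C1 - 12*y^4/35 + 6*y^3/7 + 18*y^2/49 - y


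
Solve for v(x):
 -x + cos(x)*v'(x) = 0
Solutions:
 v(x) = C1 + Integral(x/cos(x), x)


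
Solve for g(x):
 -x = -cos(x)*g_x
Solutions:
 g(x) = C1 + Integral(x/cos(x), x)


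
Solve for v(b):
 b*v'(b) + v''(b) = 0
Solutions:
 v(b) = C1 + C2*erf(sqrt(2)*b/2)


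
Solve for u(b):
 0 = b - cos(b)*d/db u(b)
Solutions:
 u(b) = C1 + Integral(b/cos(b), b)


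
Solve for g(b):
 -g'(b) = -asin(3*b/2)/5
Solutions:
 g(b) = C1 + b*asin(3*b/2)/5 + sqrt(4 - 9*b^2)/15


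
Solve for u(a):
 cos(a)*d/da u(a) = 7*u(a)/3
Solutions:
 u(a) = C1*(sin(a) + 1)^(7/6)/(sin(a) - 1)^(7/6)


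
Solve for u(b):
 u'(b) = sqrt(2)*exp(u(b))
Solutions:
 u(b) = log(-1/(C1 + sqrt(2)*b))


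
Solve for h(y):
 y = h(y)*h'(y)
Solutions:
 h(y) = -sqrt(C1 + y^2)
 h(y) = sqrt(C1 + y^2)


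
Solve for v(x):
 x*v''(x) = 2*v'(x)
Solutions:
 v(x) = C1 + C2*x^3


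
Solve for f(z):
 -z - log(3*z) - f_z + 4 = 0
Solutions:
 f(z) = C1 - z^2/2 - z*log(z) - z*log(3) + 5*z


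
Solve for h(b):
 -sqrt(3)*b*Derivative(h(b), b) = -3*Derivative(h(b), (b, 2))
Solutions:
 h(b) = C1 + C2*erfi(sqrt(2)*3^(3/4)*b/6)


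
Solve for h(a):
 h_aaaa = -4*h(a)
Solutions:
 h(a) = (C1*sin(a) + C2*cos(a))*exp(-a) + (C3*sin(a) + C4*cos(a))*exp(a)


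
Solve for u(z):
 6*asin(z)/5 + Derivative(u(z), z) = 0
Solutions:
 u(z) = C1 - 6*z*asin(z)/5 - 6*sqrt(1 - z^2)/5


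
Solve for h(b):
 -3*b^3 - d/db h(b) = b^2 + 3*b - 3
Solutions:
 h(b) = C1 - 3*b^4/4 - b^3/3 - 3*b^2/2 + 3*b


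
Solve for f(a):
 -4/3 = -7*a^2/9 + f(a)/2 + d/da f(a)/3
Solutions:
 f(a) = C1*exp(-3*a/2) + 14*a^2/9 - 56*a/27 - 104/81


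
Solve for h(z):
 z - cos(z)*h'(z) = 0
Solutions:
 h(z) = C1 + Integral(z/cos(z), z)


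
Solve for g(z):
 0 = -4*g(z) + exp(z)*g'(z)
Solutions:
 g(z) = C1*exp(-4*exp(-z))


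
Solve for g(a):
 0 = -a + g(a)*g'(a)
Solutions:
 g(a) = -sqrt(C1 + a^2)
 g(a) = sqrt(C1 + a^2)


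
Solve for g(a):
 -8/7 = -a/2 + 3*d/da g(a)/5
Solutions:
 g(a) = C1 + 5*a^2/12 - 40*a/21


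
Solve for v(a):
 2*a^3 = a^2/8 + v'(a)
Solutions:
 v(a) = C1 + a^4/2 - a^3/24


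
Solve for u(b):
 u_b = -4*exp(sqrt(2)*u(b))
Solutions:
 u(b) = sqrt(2)*(2*log(1/(C1 + 4*b)) - log(2))/4


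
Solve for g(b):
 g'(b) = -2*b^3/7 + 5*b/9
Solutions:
 g(b) = C1 - b^4/14 + 5*b^2/18


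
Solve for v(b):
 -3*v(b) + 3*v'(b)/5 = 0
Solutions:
 v(b) = C1*exp(5*b)


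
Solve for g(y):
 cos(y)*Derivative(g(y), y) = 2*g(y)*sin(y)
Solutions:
 g(y) = C1/cos(y)^2


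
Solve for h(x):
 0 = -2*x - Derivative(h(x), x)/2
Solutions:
 h(x) = C1 - 2*x^2


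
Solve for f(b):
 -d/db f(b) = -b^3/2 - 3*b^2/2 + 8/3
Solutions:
 f(b) = C1 + b^4/8 + b^3/2 - 8*b/3


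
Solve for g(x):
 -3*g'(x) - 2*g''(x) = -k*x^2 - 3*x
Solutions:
 g(x) = C1 + C2*exp(-3*x/2) + k*x^3/9 - 2*k*x^2/9 + 8*k*x/27 + x^2/2 - 2*x/3


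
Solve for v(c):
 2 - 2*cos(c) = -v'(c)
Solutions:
 v(c) = C1 - 2*c + 2*sin(c)


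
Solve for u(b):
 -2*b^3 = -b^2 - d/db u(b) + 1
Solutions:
 u(b) = C1 + b^4/2 - b^3/3 + b


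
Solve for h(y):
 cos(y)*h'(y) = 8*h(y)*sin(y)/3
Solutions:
 h(y) = C1/cos(y)^(8/3)


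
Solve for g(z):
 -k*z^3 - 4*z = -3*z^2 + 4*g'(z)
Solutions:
 g(z) = C1 - k*z^4/16 + z^3/4 - z^2/2


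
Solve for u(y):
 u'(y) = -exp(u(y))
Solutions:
 u(y) = log(1/(C1 + y))


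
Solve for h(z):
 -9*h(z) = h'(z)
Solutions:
 h(z) = C1*exp(-9*z)


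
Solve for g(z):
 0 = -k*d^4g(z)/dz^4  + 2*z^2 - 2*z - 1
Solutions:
 g(z) = C1 + C2*z + C3*z^2 + C4*z^3 + z^6/(180*k) - z^5/(60*k) - z^4/(24*k)


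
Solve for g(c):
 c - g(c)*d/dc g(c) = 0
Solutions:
 g(c) = -sqrt(C1 + c^2)
 g(c) = sqrt(C1 + c^2)


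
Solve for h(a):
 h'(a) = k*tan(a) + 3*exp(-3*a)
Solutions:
 h(a) = C1 + k*log(tan(a)^2 + 1)/2 - exp(-3*a)


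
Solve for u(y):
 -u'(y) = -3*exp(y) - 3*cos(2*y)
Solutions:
 u(y) = C1 + 3*exp(y) + 3*sin(2*y)/2


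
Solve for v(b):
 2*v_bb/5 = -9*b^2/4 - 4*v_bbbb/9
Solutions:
 v(b) = C1 + C2*b + C3*sin(3*sqrt(10)*b/10) + C4*cos(3*sqrt(10)*b/10) - 15*b^4/32 + 25*b^2/4


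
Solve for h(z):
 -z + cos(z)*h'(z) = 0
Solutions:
 h(z) = C1 + Integral(z/cos(z), z)


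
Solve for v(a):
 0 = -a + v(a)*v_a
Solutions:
 v(a) = -sqrt(C1 + a^2)
 v(a) = sqrt(C1 + a^2)


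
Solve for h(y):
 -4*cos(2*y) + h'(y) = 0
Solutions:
 h(y) = C1 + 2*sin(2*y)


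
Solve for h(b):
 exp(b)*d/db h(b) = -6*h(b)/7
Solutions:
 h(b) = C1*exp(6*exp(-b)/7)


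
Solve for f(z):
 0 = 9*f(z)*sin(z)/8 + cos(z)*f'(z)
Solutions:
 f(z) = C1*cos(z)^(9/8)


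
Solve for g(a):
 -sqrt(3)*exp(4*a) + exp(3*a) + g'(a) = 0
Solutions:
 g(a) = C1 + sqrt(3)*exp(4*a)/4 - exp(3*a)/3


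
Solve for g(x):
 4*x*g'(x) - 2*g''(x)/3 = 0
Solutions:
 g(x) = C1 + C2*erfi(sqrt(3)*x)


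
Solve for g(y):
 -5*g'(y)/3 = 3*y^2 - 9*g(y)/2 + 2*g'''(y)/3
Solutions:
 g(y) = C1*exp(3^(1/3)*y*(-(243 + sqrt(62049))^(1/3) + 10*3^(1/3)/(243 + sqrt(62049))^(1/3))/12)*sin(3^(1/6)*y*(30/(243 + sqrt(62049))^(1/3) + 3^(2/3)*(243 + sqrt(62049))^(1/3))/12) + C2*exp(3^(1/3)*y*(-(243 + sqrt(62049))^(1/3) + 10*3^(1/3)/(243 + sqrt(62049))^(1/3))/12)*cos(3^(1/6)*y*(30/(243 + sqrt(62049))^(1/3) + 3^(2/3)*(243 + sqrt(62049))^(1/3))/12) + C3*exp(-3^(1/3)*y*(-(243 + sqrt(62049))^(1/3) + 10*3^(1/3)/(243 + sqrt(62049))^(1/3))/6) + 2*y^2/3 + 40*y/81 + 400/2187


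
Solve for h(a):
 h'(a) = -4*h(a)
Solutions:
 h(a) = C1*exp(-4*a)


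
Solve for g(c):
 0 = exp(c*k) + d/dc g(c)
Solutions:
 g(c) = C1 - exp(c*k)/k


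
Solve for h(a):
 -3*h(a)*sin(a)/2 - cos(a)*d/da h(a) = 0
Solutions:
 h(a) = C1*cos(a)^(3/2)


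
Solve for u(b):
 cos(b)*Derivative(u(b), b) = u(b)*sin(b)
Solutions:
 u(b) = C1/cos(b)


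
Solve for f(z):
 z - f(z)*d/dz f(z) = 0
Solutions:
 f(z) = -sqrt(C1 + z^2)
 f(z) = sqrt(C1 + z^2)


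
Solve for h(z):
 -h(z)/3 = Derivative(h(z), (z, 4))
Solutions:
 h(z) = (C1*sin(sqrt(2)*3^(3/4)*z/6) + C2*cos(sqrt(2)*3^(3/4)*z/6))*exp(-sqrt(2)*3^(3/4)*z/6) + (C3*sin(sqrt(2)*3^(3/4)*z/6) + C4*cos(sqrt(2)*3^(3/4)*z/6))*exp(sqrt(2)*3^(3/4)*z/6)


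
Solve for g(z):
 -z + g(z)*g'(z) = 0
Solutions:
 g(z) = -sqrt(C1 + z^2)
 g(z) = sqrt(C1 + z^2)


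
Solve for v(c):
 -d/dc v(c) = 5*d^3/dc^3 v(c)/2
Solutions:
 v(c) = C1 + C2*sin(sqrt(10)*c/5) + C3*cos(sqrt(10)*c/5)


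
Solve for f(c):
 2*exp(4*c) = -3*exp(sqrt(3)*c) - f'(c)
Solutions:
 f(c) = C1 - exp(4*c)/2 - sqrt(3)*exp(sqrt(3)*c)


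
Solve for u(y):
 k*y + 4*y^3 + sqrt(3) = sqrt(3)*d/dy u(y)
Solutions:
 u(y) = C1 + sqrt(3)*k*y^2/6 + sqrt(3)*y^4/3 + y


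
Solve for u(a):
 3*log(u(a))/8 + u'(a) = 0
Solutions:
 li(u(a)) = C1 - 3*a/8


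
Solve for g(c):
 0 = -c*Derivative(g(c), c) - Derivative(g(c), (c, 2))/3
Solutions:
 g(c) = C1 + C2*erf(sqrt(6)*c/2)


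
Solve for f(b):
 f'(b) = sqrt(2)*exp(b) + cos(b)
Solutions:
 f(b) = C1 + sqrt(2)*exp(b) + sin(b)


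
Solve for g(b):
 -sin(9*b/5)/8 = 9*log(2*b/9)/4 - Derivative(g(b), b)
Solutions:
 g(b) = C1 + 9*b*log(b)/4 - 9*b*log(3)/2 - 9*b/4 + 9*b*log(2)/4 - 5*cos(9*b/5)/72


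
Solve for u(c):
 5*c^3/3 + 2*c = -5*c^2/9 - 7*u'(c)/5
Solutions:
 u(c) = C1 - 25*c^4/84 - 25*c^3/189 - 5*c^2/7


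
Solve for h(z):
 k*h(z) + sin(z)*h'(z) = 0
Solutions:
 h(z) = C1*exp(k*(-log(cos(z) - 1) + log(cos(z) + 1))/2)


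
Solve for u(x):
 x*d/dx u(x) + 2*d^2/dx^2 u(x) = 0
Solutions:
 u(x) = C1 + C2*erf(x/2)


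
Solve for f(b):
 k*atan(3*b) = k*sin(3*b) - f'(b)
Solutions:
 f(b) = C1 - k*(b*atan(3*b) - log(9*b^2 + 1)/6 + cos(3*b)/3)


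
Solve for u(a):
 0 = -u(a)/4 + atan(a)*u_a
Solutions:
 u(a) = C1*exp(Integral(1/atan(a), a)/4)


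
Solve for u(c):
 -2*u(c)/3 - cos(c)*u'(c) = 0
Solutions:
 u(c) = C1*(sin(c) - 1)^(1/3)/(sin(c) + 1)^(1/3)


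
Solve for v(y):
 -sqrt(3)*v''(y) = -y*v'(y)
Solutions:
 v(y) = C1 + C2*erfi(sqrt(2)*3^(3/4)*y/6)


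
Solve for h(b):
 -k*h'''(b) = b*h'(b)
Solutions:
 h(b) = C1 + Integral(C2*airyai(b*(-1/k)^(1/3)) + C3*airybi(b*(-1/k)^(1/3)), b)


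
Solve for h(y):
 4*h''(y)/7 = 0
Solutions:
 h(y) = C1 + C2*y


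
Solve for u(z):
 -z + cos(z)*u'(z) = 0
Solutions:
 u(z) = C1 + Integral(z/cos(z), z)


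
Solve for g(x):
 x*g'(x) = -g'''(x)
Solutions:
 g(x) = C1 + Integral(C2*airyai(-x) + C3*airybi(-x), x)
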